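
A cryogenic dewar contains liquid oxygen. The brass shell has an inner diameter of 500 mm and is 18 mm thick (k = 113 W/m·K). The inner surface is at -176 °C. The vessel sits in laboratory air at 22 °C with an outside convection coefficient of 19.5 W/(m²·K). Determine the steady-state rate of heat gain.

Spherical conduction: R = (1/r_in − 1/r_out)/(4πk) per layer; series-sum.
R_brass shell = (1/0.25 − 1/0.268)/(4π×113) = 1.892×10^-4 K/W
R_outer film = 1/(h·4πr_o²) = 1/(19.5×4π×0.268²) = 0.05682 K/W
R_total = 0.05701 K/W
Q = ΔT/R_total = 198/0.05701

Q ≈ 3470 W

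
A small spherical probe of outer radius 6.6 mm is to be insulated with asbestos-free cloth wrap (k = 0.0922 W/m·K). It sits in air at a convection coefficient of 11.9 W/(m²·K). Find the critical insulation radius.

For a sphere r_cr = 2k/h = 2×0.0922/11.9
r_cr = 15.5 mm; since the bare radius (6.6 mm) is below r_cr, adding a thin layer of insulation will *increase* heat loss.

r_cr ≈ 15.5 mm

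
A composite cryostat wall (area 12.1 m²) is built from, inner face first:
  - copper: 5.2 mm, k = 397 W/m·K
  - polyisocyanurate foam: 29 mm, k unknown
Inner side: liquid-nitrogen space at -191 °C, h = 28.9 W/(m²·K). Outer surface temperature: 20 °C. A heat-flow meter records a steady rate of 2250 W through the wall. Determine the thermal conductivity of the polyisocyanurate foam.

Treating each layer as a thermal resistance in series:
R_inner film = 1/(h_i·A) = 1/(28.9×12.1) = 0.00286 K/W
R_copper = L/(kA) = 0.0052/(397×12.1) = 1.082×10^-6 K/W
Sum of known resistances R_other = 0.002861 K/W
Total R = ΔT/Q = 211/2250 = 0.09378 K/W
R_polyisocyanurate foam = R_total − R_other = 0.09092 K/W
k = L/(R·A) = 0.029/(0.09092×12.1)

k ≈ 0.0264 W/(m·K)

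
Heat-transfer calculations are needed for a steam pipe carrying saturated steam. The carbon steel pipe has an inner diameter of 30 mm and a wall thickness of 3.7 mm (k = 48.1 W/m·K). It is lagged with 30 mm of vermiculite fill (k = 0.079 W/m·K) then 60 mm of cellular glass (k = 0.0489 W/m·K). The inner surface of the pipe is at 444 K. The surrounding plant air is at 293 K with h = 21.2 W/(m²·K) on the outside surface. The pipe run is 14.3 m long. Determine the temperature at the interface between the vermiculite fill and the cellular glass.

T ≈ 381 K

For a radial system each layer contributes R = ln(r_out/r_in)/(2πkL); films add R = 1/(hA).
R_carbon steel pipe wall = ln(18.7/15)/(2π×48.1×14.3) = 5.101×10^-5 K/W
R_vermiculite fill = ln(48.7/18.7)/(2π×0.079×14.3) = 0.1348 K/W
R_cellular glass = ln(108.7/48.7)/(2π×0.0489×14.3) = 0.1827 K/W
R_outer film = 1/(h_o·2πr_oL) = 1/(21.2×2π×0.1087×14.3) = 0.00483 K/W
R_total = 0.3225 K/W
Q = ΔT/R_total = 151/0.3225
Q = 468 W
T_interface = T_inner − Q·ΣR(inner→interface) = 444 − 468×0.1349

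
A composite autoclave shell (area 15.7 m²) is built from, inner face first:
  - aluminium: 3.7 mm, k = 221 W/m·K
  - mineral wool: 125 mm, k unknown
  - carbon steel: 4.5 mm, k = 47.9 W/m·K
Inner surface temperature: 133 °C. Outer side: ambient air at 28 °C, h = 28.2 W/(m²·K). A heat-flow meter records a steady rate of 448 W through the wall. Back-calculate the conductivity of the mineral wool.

Treating each layer as a thermal resistance in series:
R_aluminium = L/(kA) = 0.0037/(221×15.7) = 1.066×10^-6 K/W
R_carbon steel = L/(kA) = 0.0045/(47.9×15.7) = 5.984×10^-6 K/W
R_outer film = 1/(h_o·A) = 1/(28.2×15.7) = 0.002259 K/W
Sum of known resistances R_other = 0.002266 K/W
Total R = ΔT/Q = 105/448 = 0.2344 K/W
R_mineral wool = R_total − R_other = 0.2321 K/W
k = L/(R·A) = 0.125/(0.2321×15.7)

k ≈ 0.0343 W/(m·K)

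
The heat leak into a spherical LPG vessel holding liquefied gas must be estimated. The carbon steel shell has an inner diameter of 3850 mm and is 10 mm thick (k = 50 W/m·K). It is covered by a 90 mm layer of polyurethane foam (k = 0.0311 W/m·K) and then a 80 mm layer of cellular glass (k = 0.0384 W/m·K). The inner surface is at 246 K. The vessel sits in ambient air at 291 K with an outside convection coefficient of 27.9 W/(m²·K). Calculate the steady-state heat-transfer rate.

Q ≈ 458 W

Spherical conduction: R = (1/r_in − 1/r_out)/(4πk) per layer; series-sum.
R_carbon steel shell = (1/1.925 − 1/1.935)/(4π×50) = 4.273×10^-6 K/W
R_polyurethane foam = (1/1.935 − 1/2.025)/(4π×0.0311) = 0.05877 K/W
R_cellular glass = (1/2.025 − 1/2.105)/(4π×0.0384) = 0.03889 K/W
R_outer film = 1/(h·4πr_o²) = 1/(27.9×4π×2.105²) = 6.437×10^-4 K/W
R_total = 0.09831 K/W
Q = ΔT/R_total = 45/0.09831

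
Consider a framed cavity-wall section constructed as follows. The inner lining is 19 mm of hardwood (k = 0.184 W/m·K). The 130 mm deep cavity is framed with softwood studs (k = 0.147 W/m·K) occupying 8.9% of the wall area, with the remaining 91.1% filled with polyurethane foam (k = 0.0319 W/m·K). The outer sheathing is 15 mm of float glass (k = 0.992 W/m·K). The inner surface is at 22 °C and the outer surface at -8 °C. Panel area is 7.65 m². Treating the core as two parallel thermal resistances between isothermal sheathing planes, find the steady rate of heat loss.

Sheathing layers in series; stud and cavity paths in parallel between them.
R_inner = 0.019/(0.184×7.65) = 0.0135 K/W
R_stud  = 0.13/(0.147×0.089×7.65) = 1.299 K/W
R_cav   = 0.13/(0.0319×0.911×7.65) = 0.5848 K/W
1/R_core = 1/R_stud + 1/R_cav → R_core = 0.4032 K/W
R_outer = 0.015/(0.992×7.65) = 0.001977 K/W
R_total = 0.4187 K/W
Q = ΔT/R_total = 30/0.4187

Q ≈ 71.7 W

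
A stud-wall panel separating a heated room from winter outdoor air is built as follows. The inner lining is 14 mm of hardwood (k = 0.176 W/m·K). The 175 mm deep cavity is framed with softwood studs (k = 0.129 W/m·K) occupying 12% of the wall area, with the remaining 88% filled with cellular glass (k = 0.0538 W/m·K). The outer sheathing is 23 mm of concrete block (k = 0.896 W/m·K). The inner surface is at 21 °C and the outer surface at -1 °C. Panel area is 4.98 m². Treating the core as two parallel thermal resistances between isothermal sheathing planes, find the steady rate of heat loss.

Q ≈ 37.9 W

Sheathing layers in series; stud and cavity paths in parallel between them.
R_inner = 0.014/(0.176×4.98) = 0.01597 K/W
R_stud  = 0.175/(0.129×0.12×4.98) = 2.27 K/W
R_cav   = 0.175/(0.0538×0.88×4.98) = 0.7422 K/W
1/R_core = 1/R_stud + 1/R_cav → R_core = 0.5593 K/W
R_outer = 0.023/(0.896×4.98) = 0.005155 K/W
R_total = 0.5805 K/W
Q = ΔT/R_total = 22/0.5805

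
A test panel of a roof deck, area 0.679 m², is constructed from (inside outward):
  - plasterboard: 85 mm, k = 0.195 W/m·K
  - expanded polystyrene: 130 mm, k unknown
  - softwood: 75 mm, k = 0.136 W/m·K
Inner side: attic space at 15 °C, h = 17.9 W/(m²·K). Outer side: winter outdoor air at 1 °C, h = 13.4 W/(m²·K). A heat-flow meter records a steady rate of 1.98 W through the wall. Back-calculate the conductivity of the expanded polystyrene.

Series thermal resistances:
R_inner film = 1/(h_i·A) = 1/(17.9×0.679) = 0.08228 K/W
R_plasterboard = L/(kA) = 0.085/(0.195×0.679) = 0.642 K/W
R_softwood = L/(kA) = 0.075/(0.136×0.679) = 0.8122 K/W
R_outer film = 1/(h_o·A) = 1/(13.4×0.679) = 0.1099 K/W
Sum of known resistances R_other = 1.646 K/W
Total R = ΔT/Q = 14/1.98 = 7.071 K/W
R_expanded polystyrene = R_total − R_other = 5.424 K/W
k = L/(R·A) = 0.13/(5.424×0.679)

k ≈ 0.0353 W/(m·K)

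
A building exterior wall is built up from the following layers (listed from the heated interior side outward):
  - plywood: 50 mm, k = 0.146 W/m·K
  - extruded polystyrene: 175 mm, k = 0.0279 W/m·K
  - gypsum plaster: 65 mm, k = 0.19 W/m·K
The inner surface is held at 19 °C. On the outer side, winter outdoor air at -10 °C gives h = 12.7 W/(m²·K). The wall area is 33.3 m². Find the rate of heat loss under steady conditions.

Treating each layer as a thermal resistance in series:
R_plywood = L/(kA) = 0.05/(0.146×33.3) = 0.01028 K/W
R_extruded polystyrene = L/(kA) = 0.175/(0.0279×33.3) = 0.1884 K/W
R_gypsum plaster = L/(kA) = 0.065/(0.19×33.3) = 0.01027 K/W
R_outer film = 1/(h_o·A) = 1/(12.7×33.3) = 0.002365 K/W
R_total = 0.2113 K/W
Q = ΔT / R_total = 29 / 0.2113

Q ≈ 137 W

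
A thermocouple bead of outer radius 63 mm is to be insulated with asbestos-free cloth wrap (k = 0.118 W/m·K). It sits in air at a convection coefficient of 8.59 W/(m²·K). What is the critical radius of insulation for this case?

r_cr ≈ 27.5 mm

For a sphere r_cr = 2k/h = 2×0.118/8.59
r_cr = 27.5 mm; since the bare radius (63 mm) is above r_cr, any added insulation will reduce heat loss.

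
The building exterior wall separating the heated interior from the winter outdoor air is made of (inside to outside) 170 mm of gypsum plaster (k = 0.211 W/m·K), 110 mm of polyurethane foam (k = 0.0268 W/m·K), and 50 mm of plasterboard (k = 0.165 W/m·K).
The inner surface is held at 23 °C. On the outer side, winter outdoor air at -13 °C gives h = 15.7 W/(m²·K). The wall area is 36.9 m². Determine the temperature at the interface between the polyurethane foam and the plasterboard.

Using the resistance-network approach (series):
R_gypsum plaster = L/(kA) = 0.17/(0.211×36.9) = 0.02183 K/W
R_polyurethane foam = L/(kA) = 0.11/(0.0268×36.9) = 0.1112 K/W
R_plasterboard = L/(kA) = 0.05/(0.165×36.9) = 0.008212 K/W
R_outer film = 1/(h_o·A) = 1/(15.7×36.9) = 0.001726 K/W
R_total = 0.143 K/W;  Q = ΔT/R_total = 36/0.143 = 251.7 W
T_interface = T_inner − Q·ΣR(inner→interface) = 23 − 252×0.1331

T ≈ -10.5 °C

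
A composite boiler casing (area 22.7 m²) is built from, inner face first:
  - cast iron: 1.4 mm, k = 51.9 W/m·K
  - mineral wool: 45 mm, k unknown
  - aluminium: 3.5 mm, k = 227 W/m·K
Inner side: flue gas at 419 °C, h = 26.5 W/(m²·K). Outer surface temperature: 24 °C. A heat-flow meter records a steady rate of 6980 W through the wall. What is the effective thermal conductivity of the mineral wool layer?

k ≈ 0.0361 W/(m·K)

Model the wall as resistances in series:
R_inner film = 1/(h_i·A) = 1/(26.5×22.7) = 0.001662 K/W
R_cast iron = L/(kA) = 0.0014/(51.9×22.7) = 1.188×10^-6 K/W
R_aluminium = L/(kA) = 0.0035/(227×22.7) = 6.792×10^-7 K/W
Sum of known resistances R_other = 0.001664 K/W
Total R = ΔT/Q = 395/6980 = 0.05659 K/W
R_mineral wool = R_total − R_other = 0.05493 K/W
k = L/(R·A) = 0.045/(0.05493×22.7)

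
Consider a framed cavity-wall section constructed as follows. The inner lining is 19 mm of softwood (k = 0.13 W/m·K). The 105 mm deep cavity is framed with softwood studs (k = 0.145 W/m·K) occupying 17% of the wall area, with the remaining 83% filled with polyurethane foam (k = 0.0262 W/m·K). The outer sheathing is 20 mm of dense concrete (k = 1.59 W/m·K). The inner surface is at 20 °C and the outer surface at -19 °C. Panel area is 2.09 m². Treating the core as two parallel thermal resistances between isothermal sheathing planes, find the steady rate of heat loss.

Sheathing layers in series; stud and cavity paths in parallel between them.
R_inner = 0.019/(0.13×2.09) = 0.06993 K/W
R_stud  = 0.105/(0.145×0.17×2.09) = 2.038 K/W
R_cav   = 0.105/(0.0262×0.83×2.09) = 2.31 K/W
1/R_core = 1/R_stud + 1/R_cav → R_core = 1.083 K/W
R_outer = 0.02/(1.59×2.09) = 0.006018 K/W
R_total = 1.159 K/W
Q = ΔT/R_total = 39/1.159

Q ≈ 33.7 W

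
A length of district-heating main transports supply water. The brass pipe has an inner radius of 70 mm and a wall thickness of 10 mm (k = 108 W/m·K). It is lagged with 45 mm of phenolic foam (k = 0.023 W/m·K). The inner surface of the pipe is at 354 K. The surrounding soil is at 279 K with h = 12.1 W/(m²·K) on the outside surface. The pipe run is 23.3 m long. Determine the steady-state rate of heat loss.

Treating each annulus and film as a series resistance:
R_brass pipe wall = ln(80/70)/(2π×108×23.3) = 8.445×10^-6 K/W
R_phenolic foam = ln(125/80)/(2π×0.023×23.3) = 0.1325 K/W
R_outer film = 1/(h_o·2πr_oL) = 1/(12.1×2π×0.125×23.3) = 0.004516 K/W
R_total = 0.1371 K/W
Q = ΔT/R_total = 75/0.1371

Q ≈ 547 W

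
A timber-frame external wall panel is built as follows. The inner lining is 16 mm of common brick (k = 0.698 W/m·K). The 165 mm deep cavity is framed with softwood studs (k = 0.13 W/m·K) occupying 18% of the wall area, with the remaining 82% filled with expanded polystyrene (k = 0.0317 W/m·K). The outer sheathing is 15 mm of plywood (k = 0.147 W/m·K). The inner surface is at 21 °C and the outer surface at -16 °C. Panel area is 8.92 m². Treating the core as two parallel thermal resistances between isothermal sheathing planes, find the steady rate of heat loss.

Q ≈ 95.2 W

Sheathing layers in series; stud and cavity paths in parallel between them.
R_inner = 0.016/(0.698×8.92) = 0.00257 K/W
R_stud  = 0.165/(0.13×0.18×8.92) = 0.7905 K/W
R_cav   = 0.165/(0.0317×0.82×8.92) = 0.7116 K/W
1/R_core = 1/R_stud + 1/R_cav → R_core = 0.3745 K/W
R_outer = 0.015/(0.147×8.92) = 0.01144 K/W
R_total = 0.3885 K/W
Q = ΔT/R_total = 37/0.3885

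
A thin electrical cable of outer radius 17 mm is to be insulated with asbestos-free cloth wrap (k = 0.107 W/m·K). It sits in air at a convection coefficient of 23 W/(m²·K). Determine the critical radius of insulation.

r_cr ≈ 4.65 mm

For a cylinder r_cr = k/h = 0.107/23
r_cr = 4.65 mm; since the bare radius (17 mm) is above r_cr, any added insulation will reduce heat loss.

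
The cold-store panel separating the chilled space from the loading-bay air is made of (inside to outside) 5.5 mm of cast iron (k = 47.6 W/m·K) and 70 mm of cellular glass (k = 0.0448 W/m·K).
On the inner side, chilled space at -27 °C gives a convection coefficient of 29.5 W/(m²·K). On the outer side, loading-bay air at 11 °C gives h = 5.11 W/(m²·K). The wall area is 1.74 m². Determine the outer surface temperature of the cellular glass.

T ≈ 6.85 °C

Thermal resistances in series:
R_inner film = 1/(h_i·A) = 1/(29.5×1.74) = 0.01948 K/W
R_cast iron = L/(kA) = 0.0055/(47.6×1.74) = 6.641×10^-5 K/W
R_cellular glass = L/(kA) = 0.07/(0.0448×1.74) = 0.898 K/W
R_outer film = 1/(h_o·A) = 1/(5.11×1.74) = 0.1125 K/W
R_total = 1.03 K/W;  Q = ΔT/R_total = 38/1.03 = 36.89 W
T_interface = T_inner + Q·ΣR(inner→interface) = -27 + 36.9×0.9175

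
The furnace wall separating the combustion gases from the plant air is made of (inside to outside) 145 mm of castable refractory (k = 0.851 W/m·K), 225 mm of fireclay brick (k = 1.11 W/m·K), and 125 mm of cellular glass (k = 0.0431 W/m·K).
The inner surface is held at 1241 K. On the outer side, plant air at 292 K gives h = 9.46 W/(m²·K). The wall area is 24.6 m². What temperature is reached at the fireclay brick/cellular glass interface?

Using the resistance-network approach (series):
R_castable refractory = L/(kA) = 0.145/(0.851×24.6) = 0.006926 K/W
R_fireclay brick = L/(kA) = 0.225/(1.11×24.6) = 0.00824 K/W
R_cellular glass = L/(kA) = 0.125/(0.0431×24.6) = 0.1179 K/W
R_outer film = 1/(h_o·A) = 1/(9.46×24.6) = 0.004297 K/W
R_total = 0.1374 K/W;  Q = ΔT/R_total = 949/0.1374 = 6909 W
T_interface = T_inner − Q·ΣR(inner→interface) = 1241 − 6910×0.01517

T ≈ 1140 K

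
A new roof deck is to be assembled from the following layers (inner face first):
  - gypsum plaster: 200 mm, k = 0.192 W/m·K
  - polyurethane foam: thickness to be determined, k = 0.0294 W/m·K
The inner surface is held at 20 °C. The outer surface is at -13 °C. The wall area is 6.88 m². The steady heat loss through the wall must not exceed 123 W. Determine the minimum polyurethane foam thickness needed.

L ≈ 23.6 mm

Thermal resistances in series:
R_gypsum plaster = L/(kA) = 0.2/(0.192×6.88) = 0.1514 K/W
Sum of the known resistances R_other = 0.1514 K/W
Required total resistance R_tot = ΔT/Q_allow = 33/123 = 0.2683 K/W
R_polyurethane foam = R_tot − R_other = 0.1169 K/W
L = R·k·A = 0.1169×0.0294×6.88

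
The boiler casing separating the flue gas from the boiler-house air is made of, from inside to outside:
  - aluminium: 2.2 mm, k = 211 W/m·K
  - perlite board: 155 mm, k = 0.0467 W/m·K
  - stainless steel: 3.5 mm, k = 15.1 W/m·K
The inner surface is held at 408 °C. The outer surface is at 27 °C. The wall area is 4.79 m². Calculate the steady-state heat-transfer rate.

Q ≈ 550 W

Thermal resistances in series:
R_aluminium = L/(kA) = 0.0022/(211×4.79) = 2.177×10^-6 K/W
R_perlite board = L/(kA) = 0.155/(0.0467×4.79) = 0.6929 K/W
R_stainless steel = L/(kA) = 0.0035/(15.1×4.79) = 4.839×10^-5 K/W
R_total = 0.693 K/W
Q = ΔT / R_total = 381 / 0.693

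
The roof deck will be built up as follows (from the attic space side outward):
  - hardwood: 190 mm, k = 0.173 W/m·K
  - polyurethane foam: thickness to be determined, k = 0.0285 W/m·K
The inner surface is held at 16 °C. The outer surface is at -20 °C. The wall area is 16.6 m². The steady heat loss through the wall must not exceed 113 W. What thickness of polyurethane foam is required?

L ≈ 119 mm

Using the resistance-network approach (series):
R_hardwood = L/(kA) = 0.19/(0.173×16.6) = 0.06616 K/W
Sum of the known resistances R_other = 0.06616 K/W
Required total resistance R_tot = ΔT/Q_allow = 36/113 = 0.3186 K/W
R_polyurethane foam = R_tot − R_other = 0.2524 K/W
L = R·k·A = 0.2524×0.0285×16.6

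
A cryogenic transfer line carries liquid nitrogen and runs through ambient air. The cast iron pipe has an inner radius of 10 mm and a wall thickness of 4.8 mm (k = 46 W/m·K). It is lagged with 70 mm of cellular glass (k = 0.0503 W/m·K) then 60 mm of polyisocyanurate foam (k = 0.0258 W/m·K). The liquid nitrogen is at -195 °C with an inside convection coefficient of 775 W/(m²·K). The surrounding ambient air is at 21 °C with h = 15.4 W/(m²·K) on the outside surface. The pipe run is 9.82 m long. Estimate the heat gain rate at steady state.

Cylindrical conduction, so R = ln(r₂/r₁)/(2πkL) per layer, in series:
R_inner film = 1/(h_i·2πr₁L) = 1/(775×2π×0.01×9.82) = 0.002091 K/W
R_cast iron pipe wall = ln(14.8/10)/(2π×46×9.82) = 1.381×10^-4 K/W
R_cellular glass = ln(84.8/14.8)/(2π×0.0503×9.82) = 0.5625 K/W
R_polyisocyanurate foam = ln(144.8/84.8)/(2π×0.0258×9.82) = 0.3361 K/W
R_outer film = 1/(h_o·2πr_oL) = 1/(15.4×2π×0.1448×9.82) = 0.007268 K/W
R_total = 0.9081 K/W
Q = ΔT/R_total = 216/0.9081

Q ≈ 238 W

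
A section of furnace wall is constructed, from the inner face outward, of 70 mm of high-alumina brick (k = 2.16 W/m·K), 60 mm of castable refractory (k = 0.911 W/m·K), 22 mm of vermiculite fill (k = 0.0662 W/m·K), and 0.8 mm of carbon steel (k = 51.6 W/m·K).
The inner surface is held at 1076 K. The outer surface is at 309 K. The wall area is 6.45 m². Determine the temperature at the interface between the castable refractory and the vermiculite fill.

T ≈ 901 K

Treating each layer as a thermal resistance in series:
R_high-alumina brick = L/(kA) = 0.07/(2.16×6.45) = 0.005024 K/W
R_castable refractory = L/(kA) = 0.06/(0.911×6.45) = 0.01021 K/W
R_vermiculite fill = L/(kA) = 0.022/(0.0662×6.45) = 0.05152 K/W
R_carbon steel = L/(kA) = 0.0008/(51.6×6.45) = 2.404×10^-6 K/W
R_total = 0.06676 K/W;  Q = ΔT/R_total = 767/0.06676 = 11490 W
T_interface = T_inner − Q·ΣR(inner→interface) = 1076 − 11500×0.01524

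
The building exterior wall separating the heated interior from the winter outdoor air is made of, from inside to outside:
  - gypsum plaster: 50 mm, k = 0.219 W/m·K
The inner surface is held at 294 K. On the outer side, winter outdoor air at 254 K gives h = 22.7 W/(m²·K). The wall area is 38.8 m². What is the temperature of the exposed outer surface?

T ≈ 260 K

Treating each layer as a thermal resistance in series:
R_gypsum plaster = L/(kA) = 0.05/(0.219×38.8) = 0.005884 K/W
R_outer film = 1/(h_o·A) = 1/(22.7×38.8) = 0.001135 K/W
R_total = 0.00702 K/W;  Q = ΔT/R_total = 40/0.00702 = 5698 W
T_interface = T_inner − Q·ΣR(inner→interface) = 294 − 5700×0.005884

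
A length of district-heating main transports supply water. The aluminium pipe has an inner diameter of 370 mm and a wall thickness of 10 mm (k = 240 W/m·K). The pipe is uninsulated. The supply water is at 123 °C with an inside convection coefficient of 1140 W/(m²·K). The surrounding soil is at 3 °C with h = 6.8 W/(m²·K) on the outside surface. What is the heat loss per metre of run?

Per-layer cylindrical resistances, series-summed:
R_inner film = 1/(h_i·2πr₁L) = 1/(1140×2π×0.185×1) = 7.546×10^-4 K/W
R_aluminium pipe wall = ln(195/185)/(2π×240×1) = 3.491×10^-5 K/W
R_outer film = 1/(h_o·2πr_oL) = 1/(6.8×2π×0.195×1) = 0.12 K/W
R_total = 0.1208 K/W
Q = ΔT/R_total = 120/0.1208

q′ ≈ 993 W/m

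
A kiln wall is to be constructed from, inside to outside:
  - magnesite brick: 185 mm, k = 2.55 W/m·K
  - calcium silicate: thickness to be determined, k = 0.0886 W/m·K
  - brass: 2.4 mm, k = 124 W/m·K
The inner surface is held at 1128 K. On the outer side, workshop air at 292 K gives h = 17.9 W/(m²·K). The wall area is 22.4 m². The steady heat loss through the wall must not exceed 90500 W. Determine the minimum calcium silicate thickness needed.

L ≈ 6.95 mm

Series thermal resistances:
R_magnesite brick = L/(kA) = 0.185/(2.55×22.4) = 0.003239 K/W
R_brass = L/(kA) = 0.0024/(124×22.4) = 8.641×10^-7 K/W
R_outer film = 1/(h_o·A) = 1/(17.9×22.4) = 0.002494 K/W
Sum of the known resistances R_other = 0.005734 K/W
Required total resistance R_tot = ΔT/Q_allow = 836/90500 = 0.009238 K/W
R_calcium silicate = R_tot − R_other = 0.003504 K/W
L = R·k·A = 0.003504×0.0886×22.4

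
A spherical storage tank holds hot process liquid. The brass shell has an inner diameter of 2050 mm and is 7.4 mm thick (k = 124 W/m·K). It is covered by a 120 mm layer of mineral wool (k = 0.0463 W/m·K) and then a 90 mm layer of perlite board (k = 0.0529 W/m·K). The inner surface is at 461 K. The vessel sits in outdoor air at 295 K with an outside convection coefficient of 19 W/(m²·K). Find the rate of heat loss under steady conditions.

For a spherical shell R = (1/r₁ − 1/r₂)/(4πk); film R = 1/(h·4πr²). In series:
R_brass shell = (1/1.025 − 1/1.0324)/(4π×124) = 4.488×10^-6 K/W
R_mineral wool = (1/1.0324 − 1/1.1524)/(4π×0.0463) = 0.1734 K/W
R_perlite board = (1/1.1524 − 1/1.2424)/(4π×0.0529) = 0.09456 K/W
R_outer film = 1/(h·4πr_o²) = 1/(19×4π×1.2424²) = 0.002713 K/W
R_total = 0.2706 K/W
Q = ΔT/R_total = 166/0.2706

Q ≈ 613 W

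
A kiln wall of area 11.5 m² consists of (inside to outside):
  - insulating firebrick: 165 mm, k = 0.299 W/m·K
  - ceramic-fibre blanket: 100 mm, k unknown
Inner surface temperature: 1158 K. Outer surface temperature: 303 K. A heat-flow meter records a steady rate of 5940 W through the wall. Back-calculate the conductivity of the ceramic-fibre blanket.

Series thermal resistances:
R_insulating firebrick = L/(kA) = 0.165/(0.299×11.5) = 0.04799 K/W
Sum of known resistances R_other = 0.04799 K/W
Total R = ΔT/Q = 855/5940 = 0.1439 K/W
R_ceramic-fibre blanket = R_total − R_other = 0.09595 K/W
k = L/(R·A) = 0.1/(0.09595×11.5)

k ≈ 0.0906 W/(m·K)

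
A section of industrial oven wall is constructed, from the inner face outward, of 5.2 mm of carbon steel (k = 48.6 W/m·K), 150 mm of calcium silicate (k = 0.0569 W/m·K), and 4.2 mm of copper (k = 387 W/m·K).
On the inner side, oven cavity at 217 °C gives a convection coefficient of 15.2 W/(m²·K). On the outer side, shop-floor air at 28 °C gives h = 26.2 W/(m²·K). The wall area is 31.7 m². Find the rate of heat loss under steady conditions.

Model the wall as resistances in series:
R_inner film = 1/(h_i·A) = 1/(15.2×31.7) = 0.002075 K/W
R_carbon steel = L/(kA) = 0.0052/(48.6×31.7) = 3.375×10^-6 K/W
R_calcium silicate = L/(kA) = 0.15/(0.0569×31.7) = 0.08316 K/W
R_copper = L/(kA) = 0.0042/(387×31.7) = 3.424×10^-7 K/W
R_outer film = 1/(h_o·A) = 1/(26.2×31.7) = 0.001204 K/W
R_total = 0.08644 K/W
Q = ΔT / R_total = 189 / 0.08644

Q ≈ 2190 W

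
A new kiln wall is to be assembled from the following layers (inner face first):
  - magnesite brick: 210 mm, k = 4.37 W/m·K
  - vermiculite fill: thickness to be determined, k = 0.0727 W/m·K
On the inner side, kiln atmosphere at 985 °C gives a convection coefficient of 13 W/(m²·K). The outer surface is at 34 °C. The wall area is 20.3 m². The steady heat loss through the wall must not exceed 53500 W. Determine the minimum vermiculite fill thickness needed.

L ≈ 17.1 mm

Model the wall as resistances in series:
R_inner film = 1/(h_i·A) = 1/(13×20.3) = 0.003789 K/W
R_magnesite brick = L/(kA) = 0.21/(4.37×20.3) = 0.002367 K/W
Sum of the known resistances R_other = 0.006157 K/W
Required total resistance R_tot = ΔT/Q_allow = 951/53500 = 0.01778 K/W
R_vermiculite fill = R_tot − R_other = 0.01162 K/W
L = R·k·A = 0.01162×0.0727×20.3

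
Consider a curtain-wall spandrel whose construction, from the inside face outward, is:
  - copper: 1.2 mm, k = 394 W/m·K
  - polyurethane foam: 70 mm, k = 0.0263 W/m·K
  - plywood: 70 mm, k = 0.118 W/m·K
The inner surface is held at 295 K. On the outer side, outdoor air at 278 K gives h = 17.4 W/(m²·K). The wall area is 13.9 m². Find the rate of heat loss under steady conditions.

Treating each layer as a thermal resistance in series:
R_copper = L/(kA) = 0.0012/(394×13.9) = 2.191×10^-7 K/W
R_polyurethane foam = L/(kA) = 0.07/(0.0263×13.9) = 0.1915 K/W
R_plywood = L/(kA) = 0.07/(0.118×13.9) = 0.04268 K/W
R_outer film = 1/(h_o·A) = 1/(17.4×13.9) = 0.004135 K/W
R_total = 0.2383 K/W
Q = ΔT / R_total = 17 / 0.2383

Q ≈ 71.3 W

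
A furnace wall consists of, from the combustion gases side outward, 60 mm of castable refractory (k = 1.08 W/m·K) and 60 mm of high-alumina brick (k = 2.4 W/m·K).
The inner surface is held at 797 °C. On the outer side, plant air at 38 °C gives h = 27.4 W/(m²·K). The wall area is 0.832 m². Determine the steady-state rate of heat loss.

Q ≈ 5390 W

Thermal resistances in series:
R_castable refractory = L/(kA) = 0.06/(1.08×0.832) = 0.06677 K/W
R_high-alumina brick = L/(kA) = 0.06/(2.4×0.832) = 0.03005 K/W
R_outer film = 1/(h_o·A) = 1/(27.4×0.832) = 0.04387 K/W
R_total = 0.1407 K/W
Q = ΔT / R_total = 759 / 0.1407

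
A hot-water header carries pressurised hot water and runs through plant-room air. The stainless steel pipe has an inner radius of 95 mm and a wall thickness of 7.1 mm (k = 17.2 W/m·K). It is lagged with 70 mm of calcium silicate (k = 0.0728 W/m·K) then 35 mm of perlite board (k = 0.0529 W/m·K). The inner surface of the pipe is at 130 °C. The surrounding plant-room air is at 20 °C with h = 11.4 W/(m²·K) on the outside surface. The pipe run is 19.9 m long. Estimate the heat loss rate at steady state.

Treating each annulus and film as a series resistance:
R_stainless steel pipe wall = ln(102.1/95)/(2π×17.2×19.9) = 3.351×10^-5 K/W
R_calcium silicate = ln(172.1/102.1)/(2π×0.0728×19.9) = 0.05736 K/W
R_perlite board = ln(207.1/172.1)/(2π×0.0529×19.9) = 0.02799 K/W
R_outer film = 1/(h_o·2πr_oL) = 1/(11.4×2π×0.2071×19.9) = 0.003388 K/W
R_total = 0.08877 K/W
Q = ΔT/R_total = 110/0.08877

Q ≈ 1240 W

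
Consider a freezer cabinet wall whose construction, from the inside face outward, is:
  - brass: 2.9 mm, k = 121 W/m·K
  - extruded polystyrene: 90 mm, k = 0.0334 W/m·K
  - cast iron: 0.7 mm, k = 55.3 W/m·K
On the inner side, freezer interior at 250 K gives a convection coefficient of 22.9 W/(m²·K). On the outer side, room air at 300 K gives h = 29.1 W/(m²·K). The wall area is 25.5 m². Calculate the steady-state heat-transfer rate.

Q ≈ 460 W

Thermal resistances in series:
R_inner film = 1/(h_i·A) = 1/(22.9×25.5) = 0.001712 K/W
R_brass = L/(kA) = 0.0029/(121×25.5) = 9.399×10^-7 K/W
R_extruded polystyrene = L/(kA) = 0.09/(0.0334×25.5) = 0.1057 K/W
R_cast iron = L/(kA) = 0.0007/(55.3×25.5) = 4.964×10^-7 K/W
R_outer film = 1/(h_o·A) = 1/(29.1×25.5) = 0.001348 K/W
R_total = 0.1087 K/W
Q = ΔT / R_total = 50 / 0.1087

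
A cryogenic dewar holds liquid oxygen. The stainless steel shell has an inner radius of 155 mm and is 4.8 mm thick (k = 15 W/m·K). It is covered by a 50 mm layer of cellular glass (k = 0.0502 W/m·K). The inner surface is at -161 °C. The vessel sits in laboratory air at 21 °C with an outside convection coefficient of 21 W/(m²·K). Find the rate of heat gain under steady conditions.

Radial (spherical) resistances in series:
R_stainless steel shell = (1/0.155 − 1/0.1598)/(4π×15) = 0.001028 K/W
R_cellular glass = (1/0.1598 − 1/0.2098)/(4π×0.0502) = 2.364 K/W
R_outer film = 1/(h·4πr_o²) = 1/(21×4π×0.2098²) = 0.08609 K/W
R_total = 2.451 K/W
Q = ΔT/R_total = 182/2.451

Q ≈ 74.2 W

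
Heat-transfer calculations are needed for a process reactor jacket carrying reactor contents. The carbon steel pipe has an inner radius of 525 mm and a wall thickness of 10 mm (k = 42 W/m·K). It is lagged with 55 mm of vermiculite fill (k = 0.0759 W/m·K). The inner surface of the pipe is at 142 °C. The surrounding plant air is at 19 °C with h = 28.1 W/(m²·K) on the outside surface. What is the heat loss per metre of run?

q′ ≈ 572 W/m

For a radial system each layer contributes R = ln(r_out/r_in)/(2πkL); films add R = 1/(hA).
R_carbon steel pipe wall = ln(535/525)/(2π×42×1) = 7.15×10^-5 K/W
R_vermiculite fill = ln(590/535)/(2π×0.0759×1) = 0.2052 K/W
R_outer film = 1/(h_o·2πr_oL) = 1/(28.1×2π×0.59×1) = 0.0096 K/W
R_total = 0.2149 K/W
Q = ΔT/R_total = 123/0.2149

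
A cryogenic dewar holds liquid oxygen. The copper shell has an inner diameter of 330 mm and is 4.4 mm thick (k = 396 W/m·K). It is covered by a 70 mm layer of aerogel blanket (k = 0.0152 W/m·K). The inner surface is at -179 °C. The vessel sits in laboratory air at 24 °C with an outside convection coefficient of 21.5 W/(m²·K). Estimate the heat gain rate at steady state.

Q ≈ 22.3 W

Spherical conduction: R = (1/r_in − 1/r_out)/(4πk) per layer; series-sum.
R_copper shell = (1/0.165 − 1/0.1694)/(4π×396) = 3.163×10^-5 K/W
R_aerogel blanket = (1/0.1694 − 1/0.2394)/(4π×0.0152) = 9.037 K/W
R_outer film = 1/(h·4πr_o²) = 1/(21.5×4π×0.2394²) = 0.06458 K/W
R_total = 9.101 K/W
Q = ΔT/R_total = 203/9.101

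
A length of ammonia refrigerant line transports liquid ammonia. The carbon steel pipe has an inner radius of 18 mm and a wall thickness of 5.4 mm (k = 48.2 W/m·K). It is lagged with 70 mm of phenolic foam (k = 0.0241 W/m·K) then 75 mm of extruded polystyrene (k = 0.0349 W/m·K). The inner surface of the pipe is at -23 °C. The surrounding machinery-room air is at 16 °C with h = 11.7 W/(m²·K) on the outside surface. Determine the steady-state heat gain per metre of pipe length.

For a radial system each layer contributes R = ln(r_out/r_in)/(2πkL); films add R = 1/(hA).
R_carbon steel pipe wall = ln(23.4/18)/(2π×48.2×1) = 8.663×10^-4 K/W
R_phenolic foam = ln(93.4/23.4)/(2π×0.0241×1) = 9.141 K/W
R_extruded polystyrene = ln(168.4/93.4)/(2π×0.0349×1) = 2.688 K/W
R_outer film = 1/(h_o·2πr_oL) = 1/(11.7×2π×0.1684×1) = 0.08078 K/W
R_total = 11.91 K/W
Q = ΔT/R_total = 39/11.91

q′ ≈ 3.27 W/m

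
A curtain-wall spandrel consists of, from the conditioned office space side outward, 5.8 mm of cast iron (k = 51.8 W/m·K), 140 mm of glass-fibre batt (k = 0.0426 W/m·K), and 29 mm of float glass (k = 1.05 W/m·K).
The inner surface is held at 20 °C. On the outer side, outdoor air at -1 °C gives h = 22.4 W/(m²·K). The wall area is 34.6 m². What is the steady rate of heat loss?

Q ≈ 216 W

Series thermal resistances:
R_cast iron = L/(kA) = 0.0058/(51.8×34.6) = 3.236×10^-6 K/W
R_glass-fibre batt = L/(kA) = 0.14/(0.0426×34.6) = 0.09498 K/W
R_float glass = L/(kA) = 0.029/(1.05×34.6) = 7.982×10^-4 K/W
R_outer film = 1/(h_o·A) = 1/(22.4×34.6) = 0.00129 K/W
R_total = 0.09707 K/W
Q = ΔT / R_total = 21 / 0.09707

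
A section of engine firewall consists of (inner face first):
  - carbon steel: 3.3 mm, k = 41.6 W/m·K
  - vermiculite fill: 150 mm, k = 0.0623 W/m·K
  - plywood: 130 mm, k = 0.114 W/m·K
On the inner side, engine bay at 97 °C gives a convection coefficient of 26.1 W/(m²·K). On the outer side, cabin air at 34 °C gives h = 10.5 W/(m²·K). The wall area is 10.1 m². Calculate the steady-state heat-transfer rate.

Series thermal resistances:
R_inner film = 1/(h_i·A) = 1/(26.1×10.1) = 0.003793 K/W
R_carbon steel = L/(kA) = 0.0033/(41.6×10.1) = 7.854×10^-6 K/W
R_vermiculite fill = L/(kA) = 0.15/(0.0623×10.1) = 0.2384 K/W
R_plywood = L/(kA) = 0.13/(0.114×10.1) = 0.1129 K/W
R_outer film = 1/(h_o·A) = 1/(10.5×10.1) = 0.00943 K/W
R_total = 0.3645 K/W
Q = ΔT / R_total = 63 / 0.3645

Q ≈ 173 W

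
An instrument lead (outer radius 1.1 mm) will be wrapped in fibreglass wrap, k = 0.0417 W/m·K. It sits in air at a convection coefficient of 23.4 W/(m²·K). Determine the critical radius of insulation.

r_cr ≈ 1.78 mm

For a cylinder r_cr = k/h = 0.0417/23.4
r_cr = 1.78 mm; since the bare radius (1.1 mm) is below r_cr, adding a thin layer of insulation will *increase* heat loss.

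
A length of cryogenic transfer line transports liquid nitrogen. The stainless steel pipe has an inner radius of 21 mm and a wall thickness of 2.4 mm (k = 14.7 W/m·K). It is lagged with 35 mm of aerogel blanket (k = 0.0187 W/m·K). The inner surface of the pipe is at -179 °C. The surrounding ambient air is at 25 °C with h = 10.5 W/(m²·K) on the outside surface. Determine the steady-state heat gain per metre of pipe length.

Treating each annulus and film as a series resistance:
R_stainless steel pipe wall = ln(23.4/21)/(2π×14.7×1) = 0.001172 K/W
R_aerogel blanket = ln(58.4/23.4)/(2π×0.0187×1) = 7.784 K/W
R_outer film = 1/(h_o·2πr_oL) = 1/(10.5×2π×0.0584×1) = 0.2595 K/W
R_total = 8.045 K/W
Q = ΔT/R_total = 204/8.045

q′ ≈ 25.4 W/m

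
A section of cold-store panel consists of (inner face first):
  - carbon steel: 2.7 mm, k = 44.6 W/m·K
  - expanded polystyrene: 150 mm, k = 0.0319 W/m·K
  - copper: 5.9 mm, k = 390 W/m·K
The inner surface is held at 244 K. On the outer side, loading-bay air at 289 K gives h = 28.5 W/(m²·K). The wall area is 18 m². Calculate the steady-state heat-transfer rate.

Q ≈ 171 W

Series thermal resistances:
R_carbon steel = L/(kA) = 0.0027/(44.6×18) = 3.363×10^-6 K/W
R_expanded polystyrene = L/(kA) = 0.15/(0.0319×18) = 0.2612 K/W
R_copper = L/(kA) = 0.0059/(390×18) = 8.405×10^-7 K/W
R_outer film = 1/(h_o·A) = 1/(28.5×18) = 0.001949 K/W
R_total = 0.2632 K/W
Q = ΔT / R_total = 45 / 0.2632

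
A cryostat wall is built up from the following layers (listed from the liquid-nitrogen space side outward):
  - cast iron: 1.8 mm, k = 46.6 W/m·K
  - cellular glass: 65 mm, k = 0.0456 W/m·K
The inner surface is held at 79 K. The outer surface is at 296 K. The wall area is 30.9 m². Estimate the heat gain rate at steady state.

Thermal resistances in series:
R_cast iron = L/(kA) = 0.0018/(46.6×30.9) = 1.25×10^-6 K/W
R_cellular glass = L/(kA) = 0.065/(0.0456×30.9) = 0.04613 K/W
R_total = 0.04613 K/W
Q = ΔT / R_total = 217 / 0.04613

Q ≈ 4700 W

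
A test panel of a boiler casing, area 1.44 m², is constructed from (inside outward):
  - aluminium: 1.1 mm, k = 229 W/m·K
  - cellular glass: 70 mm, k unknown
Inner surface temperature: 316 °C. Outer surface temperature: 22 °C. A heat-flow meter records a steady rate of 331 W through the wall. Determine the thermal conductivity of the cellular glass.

Using the resistance-network approach (series):
R_aluminium = L/(kA) = 0.0011/(229×1.44) = 3.336×10^-6 K/W
Sum of known resistances R_other = 3.336×10^-6 K/W
Total R = ΔT/Q = 294/331 = 0.8882 K/W
R_cellular glass = R_total − R_other = 0.8882 K/W
k = L/(R·A) = 0.07/(0.8882×1.44)

k ≈ 0.0547 W/(m·K)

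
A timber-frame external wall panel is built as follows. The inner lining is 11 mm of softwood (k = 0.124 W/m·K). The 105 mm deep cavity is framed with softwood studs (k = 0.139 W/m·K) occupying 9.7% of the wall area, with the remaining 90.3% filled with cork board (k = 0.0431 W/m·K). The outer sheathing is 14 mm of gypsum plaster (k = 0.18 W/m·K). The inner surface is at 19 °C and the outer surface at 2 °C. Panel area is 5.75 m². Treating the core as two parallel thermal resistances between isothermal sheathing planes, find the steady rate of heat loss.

Sheathing layers in series; stud and cavity paths in parallel between them.
R_inner = 0.011/(0.124×5.75) = 0.01543 K/W
R_stud  = 0.105/(0.139×0.097×5.75) = 1.354 K/W
R_cav   = 0.105/(0.0431×0.903×5.75) = 0.4692 K/W
1/R_core = 1/R_stud + 1/R_cav → R_core = 0.3485 K/W
R_outer = 0.014/(0.18×5.75) = 0.01353 K/W
R_total = 0.3774 K/W
Q = ΔT/R_total = 17/0.3774

Q ≈ 45 W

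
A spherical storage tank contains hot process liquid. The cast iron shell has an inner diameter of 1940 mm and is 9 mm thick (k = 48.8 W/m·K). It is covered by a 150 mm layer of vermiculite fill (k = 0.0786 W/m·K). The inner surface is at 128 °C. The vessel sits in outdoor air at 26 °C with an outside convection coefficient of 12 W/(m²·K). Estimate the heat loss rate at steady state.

Q ≈ 715 W

Spherical conduction: R = (1/r_in − 1/r_out)/(4πk) per layer; series-sum.
R_cast iron shell = (1/0.97 − 1/0.979)/(4π×48.8) = 1.545×10^-5 K/W
R_vermiculite fill = (1/0.979 − 1/1.129)/(4π×0.0786) = 0.1374 K/W
R_outer film = 1/(h·4πr_o²) = 1/(12×4π×1.129²) = 0.005203 K/W
R_total = 0.1426 K/W
Q = ΔT/R_total = 102/0.1426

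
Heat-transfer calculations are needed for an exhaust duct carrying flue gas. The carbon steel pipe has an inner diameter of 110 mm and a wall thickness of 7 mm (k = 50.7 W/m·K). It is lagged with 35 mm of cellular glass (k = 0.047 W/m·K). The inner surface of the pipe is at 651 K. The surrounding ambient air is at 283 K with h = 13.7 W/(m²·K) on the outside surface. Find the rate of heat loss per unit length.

q′ ≈ 225 W/m

Cylindrical conduction, so R = ln(r₂/r₁)/(2πkL) per layer, in series:
R_carbon steel pipe wall = ln(62/55)/(2π×50.7×1) = 3.761×10^-4 K/W
R_cellular glass = ln(97/62)/(2π×0.047×1) = 1.516 K/W
R_outer film = 1/(h_o·2πr_oL) = 1/(13.7×2π×0.097×1) = 0.1198 K/W
R_total = 1.636 K/W
Q = ΔT/R_total = 368/1.636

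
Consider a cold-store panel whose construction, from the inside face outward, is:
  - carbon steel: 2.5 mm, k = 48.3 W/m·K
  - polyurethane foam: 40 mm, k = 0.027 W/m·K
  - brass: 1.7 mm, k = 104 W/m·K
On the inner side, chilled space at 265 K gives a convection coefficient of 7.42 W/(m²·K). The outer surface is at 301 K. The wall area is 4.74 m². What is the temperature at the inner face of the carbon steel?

T ≈ 268 K

Treating each layer as a thermal resistance in series:
R_inner film = 1/(h_i·A) = 1/(7.42×4.74) = 0.02843 K/W
R_carbon steel = L/(kA) = 0.0025/(48.3×4.74) = 1.092×10^-5 K/W
R_polyurethane foam = L/(kA) = 0.04/(0.027×4.74) = 0.3125 K/W
R_brass = L/(kA) = 0.0017/(104×4.74) = 3.449×10^-6 K/W
R_total = 0.341 K/W;  Q = ΔT/R_total = 36/0.341 = 105.6 W
T_interface = T_inner + Q·ΣR(inner→interface) = 265 + 106×0.02843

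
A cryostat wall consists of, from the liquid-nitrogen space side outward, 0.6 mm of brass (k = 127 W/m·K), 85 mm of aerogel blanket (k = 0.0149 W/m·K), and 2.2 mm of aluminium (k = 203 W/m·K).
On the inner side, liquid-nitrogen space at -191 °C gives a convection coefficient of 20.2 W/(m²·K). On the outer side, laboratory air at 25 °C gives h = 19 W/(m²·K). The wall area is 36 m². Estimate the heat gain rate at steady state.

Q ≈ 1340 W

Model the wall as resistances in series:
R_inner film = 1/(h_i·A) = 1/(20.2×36) = 0.001375 K/W
R_brass = L/(kA) = 0.0006/(127×36) = 1.312×10^-7 K/W
R_aerogel blanket = L/(kA) = 0.085/(0.0149×36) = 0.1585 K/W
R_aluminium = L/(kA) = 0.0022/(203×36) = 3.01×10^-7 K/W
R_outer film = 1/(h_o·A) = 1/(19×36) = 0.001462 K/W
R_total = 0.1613 K/W
Q = ΔT / R_total = 216 / 0.1613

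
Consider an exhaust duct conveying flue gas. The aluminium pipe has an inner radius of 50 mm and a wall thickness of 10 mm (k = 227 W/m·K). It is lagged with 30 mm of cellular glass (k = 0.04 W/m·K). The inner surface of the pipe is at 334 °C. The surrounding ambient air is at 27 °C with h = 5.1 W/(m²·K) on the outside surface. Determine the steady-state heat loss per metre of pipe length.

q′ ≈ 157 W/m

Treating each annulus and film as a series resistance:
R_aluminium pipe wall = ln(60/50)/(2π×227×1) = 1.278×10^-4 K/W
R_cellular glass = ln(90/60)/(2π×0.04×1) = 1.613 K/W
R_outer film = 1/(h_o·2πr_oL) = 1/(5.1×2π×0.09×1) = 0.3467 K/W
R_total = 1.96 K/W
Q = ΔT/R_total = 307/1.96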